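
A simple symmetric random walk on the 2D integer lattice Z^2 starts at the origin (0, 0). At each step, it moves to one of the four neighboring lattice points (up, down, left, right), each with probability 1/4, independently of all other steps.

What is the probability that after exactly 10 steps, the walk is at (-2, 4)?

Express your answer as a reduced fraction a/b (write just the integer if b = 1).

Let h be the number of horizontal steps (so 10-h are vertical). To end at (-2,4) need (h-2)/2 right-steps and ((10-h)+4)/2 up-steps.
Sum over h with 2 ≤ h ≤ 6, h ≡ 0 (mod 2), 10-h ≡ 0 (mod 2):
h=2: C(10,2)·C(2,0)·C(8,6) = 45·1·28 = 1260
h=4: C(10,4)·C(4,1)·C(6,5) = 210·4·6 = 5040
h=6: C(10,6)·C(6,2)·C(4,4) = 210·15·1 = 3150
Total favorable: 9450
Total paths: 4^10 = 1048576
P = 9450/1048576 = 4725/524288

Answer: 4725/524288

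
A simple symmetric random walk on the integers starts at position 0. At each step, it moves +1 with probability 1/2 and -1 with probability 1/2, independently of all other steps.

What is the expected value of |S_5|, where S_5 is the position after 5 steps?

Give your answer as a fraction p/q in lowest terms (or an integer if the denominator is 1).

Answer: 15/8

Derivation:
S_5 takes values m ≡ 1 (mod 2) with |m| ≤ 5; P(S_5=m) = C(5,(5+m)/2)/2^5.
Total paths: 2^5 = 32
Distribution: P(S=-5)=1/32, P(S=-3)=5/32, P(S=-1)=10/32, P(S=1)=10/32, P(S=3)=5/32, P(S=5)=1/32
E[|S_5|] = Σ_m |m|·P(S_5=m) = 60/32 = 15/8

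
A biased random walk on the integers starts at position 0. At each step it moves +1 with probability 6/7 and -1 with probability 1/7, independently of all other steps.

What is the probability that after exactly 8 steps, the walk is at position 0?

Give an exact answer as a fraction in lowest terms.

Answer: 12960/823543

Derivation:
To be at 0 after 8 steps: need exactly 4 steps of +1 and 4 of -1.
Number of such sequences: C(8,4) = 70
Each has probability (6/7)^4 · (1/7)^4 = 1296/5764801
P = 70 · 1296/5764801 = 12960/823543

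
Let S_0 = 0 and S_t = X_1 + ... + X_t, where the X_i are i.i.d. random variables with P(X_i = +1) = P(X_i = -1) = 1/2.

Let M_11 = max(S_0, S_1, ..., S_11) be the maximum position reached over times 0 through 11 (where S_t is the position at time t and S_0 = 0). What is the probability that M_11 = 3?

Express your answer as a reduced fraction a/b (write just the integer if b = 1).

Let M_11 = max(S_0,...,S_11). Use the reflection principle: for j ≥ 1, #{paths with M_11 ≥ j} = #{S_11 ≥ j} + #{S_11 ≥ j+1}.
By reflection, #{M_11 ≥ 3} = #{S_11 ≥ 3} + #{S_11 ≥ 4} = 562 + 232 = 794.
#{M_11 ≥ 4} = #{S_11 ≥ 4} + #{S_11 ≥ 5} = 232 + 232 = 464.
#{M_11 = 3} = 794 - 464 = 330.
P(M_11 = 3) = 330/2048 = 165/1024

Answer: 165/1024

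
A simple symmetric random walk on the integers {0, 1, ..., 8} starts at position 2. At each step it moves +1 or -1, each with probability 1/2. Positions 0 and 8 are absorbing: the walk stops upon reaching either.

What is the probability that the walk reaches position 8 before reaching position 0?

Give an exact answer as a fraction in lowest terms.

Answer: 1/4

Derivation:
Symmetric walk (p = 1/2): the harmonic-function argument gives P(hit 8 before 0 | start at 2) = a/N.
P = 2/8 = 1/4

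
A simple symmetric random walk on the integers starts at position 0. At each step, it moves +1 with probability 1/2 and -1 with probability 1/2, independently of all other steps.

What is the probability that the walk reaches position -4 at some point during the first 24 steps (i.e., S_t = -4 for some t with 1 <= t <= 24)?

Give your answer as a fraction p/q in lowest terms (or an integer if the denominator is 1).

Count via complement. Let g(t,s) = #length-t paths at position s with S_1..S_t all ≠ -4.
g(t,s) = g(t-1,s-1) + g(t-1,s+1) for s ≠ -4; g(t,-4) = 0.
t=0: g(0,0)=1
t=1: g(1,-1)=1 g(1,1)=1
t=2: g(2,-2)=1 g(2,0)=2 g(2,2)=1
t=3: g(3,-3)=1 g(3,-1)=3 g(3,1)=3 g(3,3)=1
t=4: g(4,-2)=4 g(4,0)=6 g(4,2)=4 g(4,4)=1
t=5: g(5,-3)=4 g(5,-1)=10 g(5,1)=10 g(5,3)=5 g(5,5)=1
t=6: g(6,-2)=14 g(6,0)=20 g(6,2)=15 g(6,4)=6 g(6,6)=1
t=7: g(7,-3)=14 g(7,-1)=34 g(7,1)=35 g(7,3)=21 g(7,5)=7 g(7,7)=1
t=8: g(8,-2)=48 g(8,0)=69 g(8,2)=56 g(8,4)=28 g(8,6)=8 g(8,8)=1
t=9: g(9,-3)=48 g(9,-1)=117 g(9,1)=125 g(9,3)=84 g(9,5)=36 g(9,7)=9 g(9,9)=1
t=10: g(10,-2)=165 g(10,0)=242 g(10,2)=209 g(10,4)=120 g(10,6)=45 g(10,8)=10 g(10,10)=1
t=11: g(11,-3)=165 g(11,-1)=407 g(11,1)=451 g(11,3)=329 g(11,5)=165 g(11,7)=55 g(11,9)=11 g(11,11)=1
t=12: g(12,-2)=572 g(12,0)=858 g(12,2)=780 g(12,4)=494 g(12,6)=220 g(12,8)=66 g(12,10)=12 g(12,12)=1
t=13: g(13,-3)=572 g(13,-1)=1430 g(13,1)=1638 g(13,3)=1274 g(13,5)=714 g(13,7)=286 g(13,9)=78 g(13,11)=13 g(13,13)=1
t=14: g(14,-2)=2002 g(14,0)=3068 g(14,2)=2912 g(14,4)=1988 g(14,6)=1000 g(14,8)=364 g(14,10)=91 g(14,12)=14 g(14,14)=1
t=15: g(15,-3)=2002 g(15,-1)=5070 g(15,1)=5980 g(15,3)=4900 g(15,5)=2988 g(15,7)=1364 g(15,9)=455 g(15,11)=105 g(15,13)=15 g(15,15)=1
t=16: g(16,-2)=7072 g(16,0)=11050 g(16,2)=10880 g(16,4)=7888 g(16,6)=4352 g(16,8)=1819 g(16,10)=560 g(16,12)=120 g(16,14)=16 g(16,16)=1
t=17: g(17,-3)=7072 g(17,-1)=18122 g(17,1)=21930 g(17,3)=18768 g(17,5)=12240 g(17,7)=6171 g(17,9)=2379 g(17,11)=680 g(17,13)=136 g(17,15)=17 g(17,17)=1
t=18: g(18,-2)=25194 g(18,0)=40052 g(18,2)=40698 g(18,4)=31008 g(18,6)=18411 g(18,8)=8550 g(18,10)=3059 g(18,12)=816 g(18,14)=153 g(18,16)=18 g(18,18)=1
t=19: g(19,-3)=25194 g(19,-1)=65246 g(19,1)=80750 g(19,3)=71706 g(19,5)=49419 g(19,7)=26961 g(19,9)=11609 g(19,11)=3875 g(19,13)=969 g(19,15)=171 g(19,17)=19 g(19,19)=1
t=20: g(20,-2)=90440 g(20,0)=145996 g(20,2)=152456 g(20,4)=121125 g(20,6)=76380 g(20,8)=38570 g(20,10)=15484 g(20,12)=4844 g(20,14)=1140 g(20,16)=190 g(20,18)=20 g(20,20)=1
t=21: g(21,-3)=90440 g(21,-1)=236436 g(21,1)=298452 g(21,3)=273581 g(21,5)=197505 g(21,7)=114950 g(21,9)=54054 g(21,11)=20328 g(21,13)=5984 g(21,15)=1330 g(21,17)=210 g(21,19)=21 g(21,21)=1
t=22: g(22,-2)=326876 g(22,0)=534888 g(22,2)=572033 g(22,4)=471086 g(22,6)=312455 g(22,8)=169004 g(22,10)=74382 g(22,12)=26312 g(22,14)=7314 g(22,16)=1540 g(22,18)=231 g(22,20)=22 g(22,22)=1
t=23: g(23,-3)=326876 g(23,-1)=861764 g(23,1)=1106921 g(23,3)=1043119 g(23,5)=783541 g(23,7)=481459 g(23,9)=243386 g(23,11)=100694 g(23,13)=33626 g(23,15)=8854 g(23,17)=1771 g(23,19)=253 g(23,21)=23 g(23,23)=1
t=24: g(24,-2)=1188640 g(24,0)=1968685 g(24,2)=2150040 g(24,4)=1826660 g(24,6)=1265000 g(24,8)=724845 g(24,10)=344080 g(24,12)=134320 g(24,14)=42480 g(24,16)=10625 g(24,18)=2024 g(24,20)=276 g(24,22)=24 g(24,24)=1
Paths never hitting -4: Σ_s g(24,s) = 9657700
Paths hitting -4: 2^24 - 9657700 = 7119516
P = 7119516/16777216 = 1779879/4194304

Answer: 1779879/4194304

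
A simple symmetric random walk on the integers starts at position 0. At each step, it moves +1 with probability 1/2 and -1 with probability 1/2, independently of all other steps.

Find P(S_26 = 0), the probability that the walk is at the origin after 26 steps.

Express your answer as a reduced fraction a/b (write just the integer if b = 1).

To return to 0 after 26 steps: need exactly 13 steps of +1 and 13 of -1.
Favorable paths: C(26,13) = 10400600
Total paths: 2^26 = 67108864
P = 10400600/67108864 = 1300075/8388608

Answer: 1300075/8388608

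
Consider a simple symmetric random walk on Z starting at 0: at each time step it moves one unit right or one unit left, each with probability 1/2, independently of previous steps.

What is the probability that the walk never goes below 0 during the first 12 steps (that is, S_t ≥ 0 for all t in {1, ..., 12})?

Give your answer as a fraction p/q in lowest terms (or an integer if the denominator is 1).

Answer: 231/1024

Derivation:
Let f(t,s) = #length-t paths at position s with S_1..S_t all ≥ 0.
f(t,s) = f(t-1,s-1) + f(t-1,s+1) for s ≥ 0; f(t,s) = 0 for s < 0.
t=0: f(0,0)=1
t=1: f(1,1)=1
t=2: f(2,0)=1 f(2,2)=1
t=3: f(3,1)=2 f(3,3)=1
t=4: f(4,0)=2 f(4,2)=3 f(4,4)=1
t=5: f(5,1)=5 f(5,3)=4 f(5,5)=1
t=6: f(6,0)=5 f(6,2)=9 f(6,4)=5 f(6,6)=1
t=7: f(7,1)=14 f(7,3)=14 f(7,5)=6 f(7,7)=1
t=8: f(8,0)=14 f(8,2)=28 f(8,4)=20 f(8,6)=7 f(8,8)=1
t=9: f(9,1)=42 f(9,3)=48 f(9,5)=27 f(9,7)=8 f(9,9)=1
t=10: f(10,0)=42 f(10,2)=90 f(10,4)=75 f(10,6)=35 f(10,8)=9 f(10,10)=1
t=11: f(11,1)=132 f(11,3)=165 f(11,5)=110 f(11,7)=44 f(11,9)=10 f(11,11)=1
t=12: f(12,0)=132 f(12,2)=297 f(12,4)=275 f(12,6)=154 f(12,8)=54 f(12,10)=11 f(12,12)=1
Σ_s f(12,s) = 924
P = 924/4096 = 231/1024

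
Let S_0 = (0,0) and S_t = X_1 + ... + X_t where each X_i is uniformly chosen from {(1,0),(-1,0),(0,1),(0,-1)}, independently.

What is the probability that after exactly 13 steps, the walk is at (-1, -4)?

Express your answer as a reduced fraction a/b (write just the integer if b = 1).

Let h be the number of horizontal steps (so 13-h are vertical). To end at (-1,-4) need (h-1)/2 right-steps and ((13-h)-4)/2 up-steps.
Sum over h with 1 ≤ h ≤ 9, h ≡ 1 (mod 2), 13-h ≡ 0 (mod 2):
h=1: C(13,1)·C(1,0)·C(12,4) = 13·1·495 = 6435
h=3: C(13,3)·C(3,1)·C(10,3) = 286·3·120 = 102960
h=5: C(13,5)·C(5,2)·C(8,2) = 1287·10·28 = 360360
h=7: C(13,7)·C(7,3)·C(6,1) = 1716·35·6 = 360360
h=9: C(13,9)·C(9,4)·C(4,0) = 715·126·1 = 90090
Total favorable: 920205
Total paths: 4^13 = 67108864
P = 920205/67108864 = 920205/67108864

Answer: 920205/67108864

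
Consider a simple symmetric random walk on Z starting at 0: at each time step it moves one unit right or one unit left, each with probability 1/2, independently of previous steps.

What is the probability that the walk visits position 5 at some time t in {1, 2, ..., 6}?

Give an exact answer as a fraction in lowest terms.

Answer: 1/32

Derivation:
Count via complement. Let g(t,s) = #length-t paths at position s with S_1..S_t all ≠ 5.
g(t,s) = g(t-1,s-1) + g(t-1,s+1) for s ≠ 5; g(t,5) = 0.
t=0: g(0,0)=1
t=1: g(1,-1)=1 g(1,1)=1
t=2: g(2,-2)=1 g(2,0)=2 g(2,2)=1
t=3: g(3,-3)=1 g(3,-1)=3 g(3,1)=3 g(3,3)=1
t=4: g(4,-4)=1 g(4,-2)=4 g(4,0)=6 g(4,2)=4 g(4,4)=1
t=5: g(5,-5)=1 g(5,-3)=5 g(5,-1)=10 g(5,1)=10 g(5,3)=5
t=6: g(6,-6)=1 g(6,-4)=6 g(6,-2)=15 g(6,0)=20 g(6,2)=15 g(6,4)=5
Paths never hitting 5: Σ_s g(6,s) = 62
Paths hitting 5: 2^6 - 62 = 2
P = 2/64 = 1/32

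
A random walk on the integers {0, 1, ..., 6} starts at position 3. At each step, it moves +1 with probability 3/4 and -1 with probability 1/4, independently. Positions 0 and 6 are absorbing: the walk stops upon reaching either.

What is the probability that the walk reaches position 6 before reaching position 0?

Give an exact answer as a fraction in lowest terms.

Biased walk: p = 3/4, q = 1/4, r = q/p = 1/3
Gambler's ruin: P(hit 6 before 0 | start at 3) = (1 - r^a)/(1 - r^N)
r^3 = 1/27; r^6 = 1/729
P = (1 - 1/27) / (1 - 1/729) = 26/27 / 728/729 = 27/28

Answer: 27/28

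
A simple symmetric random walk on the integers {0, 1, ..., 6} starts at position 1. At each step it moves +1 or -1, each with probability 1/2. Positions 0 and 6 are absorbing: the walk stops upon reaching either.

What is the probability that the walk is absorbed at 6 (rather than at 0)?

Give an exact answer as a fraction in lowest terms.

Symmetric walk (p = 1/2): the harmonic-function argument gives P(hit 6 before 0 | start at 1) = a/N.
P = 1/6 = 1/6

Answer: 1/6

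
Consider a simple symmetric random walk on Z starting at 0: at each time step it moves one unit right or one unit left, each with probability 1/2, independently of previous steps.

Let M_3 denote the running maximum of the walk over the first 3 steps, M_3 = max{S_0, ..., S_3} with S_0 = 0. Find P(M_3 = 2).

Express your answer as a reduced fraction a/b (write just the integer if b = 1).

Answer: 1/8

Derivation:
Let M_3 = max(S_0,...,S_3). Use the reflection principle: for j ≥ 1, #{paths with M_3 ≥ j} = #{S_3 ≥ j} + #{S_3 ≥ j+1}.
By reflection, #{M_3 ≥ 2} = #{S_3 ≥ 2} + #{S_3 ≥ 3} = 1 + 1 = 2.
#{M_3 ≥ 3} = #{S_3 ≥ 3} + #{S_3 ≥ 4} = 1 + 0 = 1.
#{M_3 = 2} = 2 - 1 = 1.
P(M_3 = 2) = 1/8 = 1/8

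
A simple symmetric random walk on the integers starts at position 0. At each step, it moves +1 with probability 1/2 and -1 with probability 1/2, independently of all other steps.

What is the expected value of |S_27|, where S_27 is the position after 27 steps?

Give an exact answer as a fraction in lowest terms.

S_27 takes values m ≡ 1 (mod 2) with |m| ≤ 27; P(S_27=m) = C(27,(27+m)/2)/2^27.
Total paths: 2^27 = 134217728
Distribution: P(S=-27)=1/134217728, P(S=-25)=27/134217728, P(S=-23)=351/134217728, P(S=-21)=2925/134217728, P(S=-19)=17550/134217728, P(S=-17)=80730/134217728, P(S=-15)=296010/134217728, P(S=-13)=888030/134217728, P(S=-11)=2220075/134217728, P(S=-9)=4686825/134217728, P(S=-7)=8436285/134217728, P(S=-5)=13037895/134217728, P(S=-3)=17383860/134217728, P(S=-1)=20058300/134217728, P(S=1)=20058300/134217728, P(S=3)=17383860/134217728, P(S=5)=13037895/134217728, P(S=7)=8436285/134217728, P(S=9)=4686825/134217728, P(S=11)=2220075/134217728, P(S=13)=888030/134217728, P(S=15)=296010/134217728, P(S=17)=80730/134217728, P(S=19)=17550/134217728, P(S=21)=2925/134217728, P(S=23)=351/134217728, P(S=25)=27/134217728, P(S=27)=1/134217728
E[|S_27|] = Σ_m |m|·P(S_27=m) = 561632400/134217728 = 35102025/8388608

Answer: 35102025/8388608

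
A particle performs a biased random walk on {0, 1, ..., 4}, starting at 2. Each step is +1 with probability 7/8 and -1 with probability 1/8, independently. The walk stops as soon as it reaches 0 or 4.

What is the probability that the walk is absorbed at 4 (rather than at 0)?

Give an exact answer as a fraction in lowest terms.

Answer: 49/50

Derivation:
Biased walk: p = 7/8, q = 1/8, r = q/p = 1/7
Gambler's ruin: P(hit 4 before 0 | start at 2) = (1 - r^a)/(1 - r^N)
r^2 = 1/49; r^4 = 1/2401
P = (1 - 1/49) / (1 - 1/2401) = 48/49 / 2400/2401 = 49/50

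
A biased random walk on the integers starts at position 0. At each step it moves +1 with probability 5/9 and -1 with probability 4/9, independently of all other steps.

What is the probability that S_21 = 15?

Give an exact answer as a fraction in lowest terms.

Answer: 324707031250000000/109418989131512359209

Derivation:
To reach position 15 after 21 steps: need 18 steps of +1 and 3 steps of -1.
Number of such sequences: C(21,18) = 1330
Each has probability (5/9)^18 · (4/9)^3 = 244140625000000/109418989131512359209
P = 1330 · 244140625000000/109418989131512359209 = 324707031250000000/109418989131512359209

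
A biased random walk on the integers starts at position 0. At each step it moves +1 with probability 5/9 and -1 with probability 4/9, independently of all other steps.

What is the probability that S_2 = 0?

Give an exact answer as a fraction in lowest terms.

Answer: 40/81

Derivation:
To be at 0 after 2 steps: need exactly 1 step of +1 and 1 of -1.
Number of such sequences: C(2,1) = 2
Each has probability (5/9)^1 · (4/9)^1 = 20/81
P = 2 · 20/81 = 40/81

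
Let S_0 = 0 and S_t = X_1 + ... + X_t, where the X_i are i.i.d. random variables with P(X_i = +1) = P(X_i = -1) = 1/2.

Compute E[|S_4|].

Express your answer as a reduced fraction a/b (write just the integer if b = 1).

Answer: 3/2

Derivation:
S_4 takes values m ≡ 0 (mod 2) with |m| ≤ 4; P(S_4=m) = C(4,(4+m)/2)/2^4.
Total paths: 2^4 = 16
Distribution: P(S=-4)=1/16, P(S=-2)=4/16, P(S=0)=6/16, P(S=2)=4/16, P(S=4)=1/16
E[|S_4|] = Σ_m |m|·P(S_4=m) = 24/16 = 3/2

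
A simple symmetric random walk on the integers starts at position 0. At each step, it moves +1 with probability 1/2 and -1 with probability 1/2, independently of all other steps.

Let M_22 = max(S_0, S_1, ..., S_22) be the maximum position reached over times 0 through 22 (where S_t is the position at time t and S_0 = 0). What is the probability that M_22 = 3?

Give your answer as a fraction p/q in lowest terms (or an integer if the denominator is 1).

Let M_22 = max(S_0,...,S_22). Use the reflection principle: for j ≥ 1, #{paths with M_22 ≥ j} = #{S_22 ≥ j} + #{S_22 ≥ j+1}.
By reflection, #{M_22 ≥ 3} = #{S_22 ≥ 3} + #{S_22 ≥ 4} = 1097790 + 1097790 = 2195580.
#{M_22 ≥ 4} = #{S_22 ≥ 4} + #{S_22 ≥ 5} = 1097790 + 600370 = 1698160.
#{M_22 = 3} = 2195580 - 1698160 = 497420.
P(M_22 = 3) = 497420/4194304 = 124355/1048576

Answer: 124355/1048576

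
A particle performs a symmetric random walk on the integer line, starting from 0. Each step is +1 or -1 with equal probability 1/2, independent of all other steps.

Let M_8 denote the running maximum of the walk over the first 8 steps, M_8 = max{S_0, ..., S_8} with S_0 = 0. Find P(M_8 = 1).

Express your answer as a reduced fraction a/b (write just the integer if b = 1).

Answer: 7/32

Derivation:
Let M_8 = max(S_0,...,S_8). Use the reflection principle: for j ≥ 1, #{paths with M_8 ≥ j} = #{S_8 ≥ j} + #{S_8 ≥ j+1}.
By reflection, #{M_8 ≥ 1} = #{S_8 ≥ 1} + #{S_8 ≥ 2} = 93 + 93 = 186.
#{M_8 ≥ 2} = #{S_8 ≥ 2} + #{S_8 ≥ 3} = 93 + 37 = 130.
#{M_8 = 1} = 186 - 130 = 56.
P(M_8 = 1) = 56/256 = 7/32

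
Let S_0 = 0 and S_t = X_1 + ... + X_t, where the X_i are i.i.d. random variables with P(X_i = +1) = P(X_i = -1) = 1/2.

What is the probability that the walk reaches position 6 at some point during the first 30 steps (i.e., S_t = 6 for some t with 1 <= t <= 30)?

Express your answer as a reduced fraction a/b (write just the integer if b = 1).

Count via complement. Let g(t,s) = #length-t paths at position s with S_1..S_t all ≠ 6.
g(t,s) = g(t-1,s-1) + g(t-1,s+1) for s ≠ 6; g(t,6) = 0.
t=0: g(0,0)=1
t=1: g(1,-1)=1 g(1,1)=1
t=2: g(2,-2)=1 g(2,0)=2 g(2,2)=1
t=3: g(3,-3)=1 g(3,-1)=3 g(3,1)=3 g(3,3)=1
t=4: g(4,-4)=1 g(4,-2)=4 g(4,0)=6 g(4,2)=4 g(4,4)=1
t=5: g(5,-5)=1 g(5,-3)=5 g(5,-1)=10 g(5,1)=10 g(5,3)=5 g(5,5)=1
t=6: g(6,-6)=1 g(6,-4)=6 g(6,-2)=15 g(6,0)=20 g(6,2)=15 g(6,4)=6
t=7: g(7,-7)=1 g(7,-5)=7 g(7,-3)=21 g(7,-1)=35 g(7,1)=35 g(7,3)=21 g(7,5)=6
t=8: g(8,-8)=1 g(8,-6)=8 g(8,-4)=28 g(8,-2)=56 g(8,0)=70 g(8,2)=56 g(8,4)=27
t=9: g(9,-9)=1 g(9,-7)=9 g(9,-5)=36 g(9,-3)=84 g(9,-1)=126 g(9,1)=126 g(9,3)=83 g(9,5)=27
t=10: g(10,-10)=1 g(10,-8)=10 g(10,-6)=45 g(10,-4)=120 g(10,-2)=210 g(10,0)=252 g(10,2)=209 g(10,4)=110
t=11: g(11,-11)=1 g(11,-9)=11 g(11,-7)=55 g(11,-5)=165 g(11,-3)=330 g(11,-1)=462 g(11,1)=461 g(11,3)=319 g(11,5)=110
t=12: g(12,-12)=1 g(12,-10)=12 g(12,-8)=66 g(12,-6)=220 g(12,-4)=495 g(12,-2)=792 g(12,0)=923 g(12,2)=780 g(12,4)=429
t=13: g(13,-13)=1 g(13,-11)=13 g(13,-9)=78 g(13,-7)=286 g(13,-5)=715 g(13,-3)=1287 g(13,-1)=1715 g(13,1)=1703 g(13,3)=1209 g(13,5)=429
t=14: g(14,-14)=1 g(14,-12)=14 g(14,-10)=91 g(14,-8)=364 g(14,-6)=1001 g(14,-4)=2002 g(14,-2)=3002 g(14,0)=3418 g(14,2)=2912 g(14,4)=1638
t=15: g(15,-15)=1 g(15,-13)=15 g(15,-11)=105 g(15,-9)=455 g(15,-7)=1365 g(15,-5)=3003 g(15,-3)=5004 g(15,-1)=6420 g(15,1)=6330 g(15,3)=4550 g(15,5)=1638
t=16: g(16,-16)=1 g(16,-14)=16 g(16,-12)=120 g(16,-10)=560 g(16,-8)=1820 g(16,-6)=4368 g(16,-4)=8007 g(16,-2)=11424 g(16,0)=12750 g(16,2)=10880 g(16,4)=6188
t=17: g(17,-17)=1 g(17,-15)=17 g(17,-13)=136 g(17,-11)=680 g(17,-9)=2380 g(17,-7)=6188 g(17,-5)=12375 g(17,-3)=19431 g(17,-1)=24174 g(17,1)=23630 g(17,3)=17068 g(17,5)=6188
t=18: g(18,-18)=1 g(18,-16)=18 g(18,-14)=153 g(18,-12)=816 g(18,-10)=3060 g(18,-8)=8568 g(18,-6)=18563 g(18,-4)=31806 g(18,-2)=43605 g(18,0)=47804 g(18,2)=40698 g(18,4)=23256
t=19: g(19,-19)=1 g(19,-17)=19 g(19,-15)=171 g(19,-13)=969 g(19,-11)=3876 g(19,-9)=11628 g(19,-7)=27131 g(19,-5)=50369 g(19,-3)=75411 g(19,-1)=91409 g(19,1)=88502 g(19,3)=63954 g(19,5)=23256
t=20: g(20,-20)=1 g(20,-18)=20 g(20,-16)=190 g(20,-14)=1140 g(20,-12)=4845 g(20,-10)=15504 g(20,-8)=38759 g(20,-6)=77500 g(20,-4)=125780 g(20,-2)=166820 g(20,0)=179911 g(20,2)=152456 g(20,4)=87210
t=21: g(21,-21)=1 g(21,-19)=21 g(21,-17)=210 g(21,-15)=1330 g(21,-13)=5985 g(21,-11)=20349 g(21,-9)=54263 g(21,-7)=116259 g(21,-5)=203280 g(21,-3)=292600 g(21,-1)=346731 g(21,1)=332367 g(21,3)=239666 g(21,5)=87210
t=22: g(22,-22)=1 g(22,-20)=22 g(22,-18)=231 g(22,-16)=1540 g(22,-14)=7315 g(22,-12)=26334 g(22,-10)=74612 g(22,-8)=170522 g(22,-6)=319539 g(22,-4)=495880 g(22,-2)=639331 g(22,0)=679098 g(22,2)=572033 g(22,4)=326876
t=23: g(23,-23)=1 g(23,-21)=23 g(23,-19)=253 g(23,-17)=1771 g(23,-15)=8855 g(23,-13)=33649 g(23,-11)=100946 g(23,-9)=245134 g(23,-7)=490061 g(23,-5)=815419 g(23,-3)=1135211 g(23,-1)=1318429 g(23,1)=1251131 g(23,3)=898909 g(23,5)=326876
t=24: g(24,-24)=1 g(24,-22)=24 g(24,-20)=276 g(24,-18)=2024 g(24,-16)=10626 g(24,-14)=42504 g(24,-12)=134595 g(24,-10)=346080 g(24,-8)=735195 g(24,-6)=1305480 g(24,-4)=1950630 g(24,-2)=2453640 g(24,0)=2569560 g(24,2)=2150040 g(24,4)=1225785
t=25: g(25,-25)=1 g(25,-23)=25 g(25,-21)=300 g(25,-19)=2300 g(25,-17)=12650 g(25,-15)=53130 g(25,-13)=177099 g(25,-11)=480675 g(25,-9)=1081275 g(25,-7)=2040675 g(25,-5)=3256110 g(25,-3)=4404270 g(25,-1)=5023200 g(25,1)=4719600 g(25,3)=3375825 g(25,5)=1225785
t=26: g(26,-26)=1 g(26,-24)=26 g(26,-22)=325 g(26,-20)=2600 g(26,-18)=14950 g(26,-16)=65780 g(26,-14)=230229 g(26,-12)=657774 g(26,-10)=1561950 g(26,-8)=3121950 g(26,-6)=5296785 g(26,-4)=7660380 g(26,-2)=9427470 g(26,0)=9742800 g(26,2)=8095425 g(26,4)=4601610
t=27: g(27,-27)=1 g(27,-25)=27 g(27,-23)=351 g(27,-21)=2925 g(27,-19)=17550 g(27,-17)=80730 g(27,-15)=296009 g(27,-13)=888003 g(27,-11)=2219724 g(27,-9)=4683900 g(27,-7)=8418735 g(27,-5)=12957165 g(27,-3)=17087850 g(27,-1)=19170270 g(27,1)=17838225 g(27,3)=12697035 g(27,5)=4601610
t=28: g(28,-28)=1 g(28,-26)=28 g(28,-24)=378 g(28,-22)=3276 g(28,-20)=20475 g(28,-18)=98280 g(28,-16)=376739 g(28,-14)=1184012 g(28,-12)=3107727 g(28,-10)=6903624 g(28,-8)=13102635 g(28,-6)=21375900 g(28,-4)=30045015 g(28,-2)=36258120 g(28,0)=37008495 g(28,2)=30535260 g(28,4)=17298645
t=29: g(29,-29)=1 g(29,-27)=29 g(29,-25)=406 g(29,-23)=3654 g(29,-21)=23751 g(29,-19)=118755 g(29,-17)=475019 g(29,-15)=1560751 g(29,-13)=4291739 g(29,-11)=10011351 g(29,-9)=20006259 g(29,-7)=34478535 g(29,-5)=51420915 g(29,-3)=66303135 g(29,-1)=73266615 g(29,1)=67543755 g(29,3)=47833905 g(29,5)=17298645
t=30: g(30,-30)=1 g(30,-28)=30 g(30,-26)=435 g(30,-24)=4060 g(30,-22)=27405 g(30,-20)=142506 g(30,-18)=593774 g(30,-16)=2035770 g(30,-14)=5852490 g(30,-12)=14303090 g(30,-10)=30017610 g(30,-8)=54484794 g(30,-6)=85899450 g(30,-4)=117724050 g(30,-2)=139569750 g(30,0)=140810370 g(30,2)=115377660 g(30,4)=65132550
Paths never hitting 6: Σ_s g(30,s) = 771975795
Paths hitting 6: 2^30 - 771975795 = 301766029
P = 301766029/1073741824 = 301766029/1073741824

Answer: 301766029/1073741824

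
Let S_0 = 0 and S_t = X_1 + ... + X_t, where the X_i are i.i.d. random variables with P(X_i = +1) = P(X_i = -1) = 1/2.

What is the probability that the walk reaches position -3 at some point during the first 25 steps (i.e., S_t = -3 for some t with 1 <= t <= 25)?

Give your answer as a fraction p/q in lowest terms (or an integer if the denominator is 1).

Count via complement. Let g(t,s) = #length-t paths at position s with S_1..S_t all ≠ -3.
g(t,s) = g(t-1,s-1) + g(t-1,s+1) for s ≠ -3; g(t,-3) = 0.
t=0: g(0,0)=1
t=1: g(1,-1)=1 g(1,1)=1
t=2: g(2,-2)=1 g(2,0)=2 g(2,2)=1
t=3: g(3,-1)=3 g(3,1)=3 g(3,3)=1
t=4: g(4,-2)=3 g(4,0)=6 g(4,2)=4 g(4,4)=1
t=5: g(5,-1)=9 g(5,1)=10 g(5,3)=5 g(5,5)=1
t=6: g(6,-2)=9 g(6,0)=19 g(6,2)=15 g(6,4)=6 g(6,6)=1
t=7: g(7,-1)=28 g(7,1)=34 g(7,3)=21 g(7,5)=7 g(7,7)=1
t=8: g(8,-2)=28 g(8,0)=62 g(8,2)=55 g(8,4)=28 g(8,6)=8 g(8,8)=1
t=9: g(9,-1)=90 g(9,1)=117 g(9,3)=83 g(9,5)=36 g(9,7)=9 g(9,9)=1
t=10: g(10,-2)=90 g(10,0)=207 g(10,2)=200 g(10,4)=119 g(10,6)=45 g(10,8)=10 g(10,10)=1
t=11: g(11,-1)=297 g(11,1)=407 g(11,3)=319 g(11,5)=164 g(11,7)=55 g(11,9)=11 g(11,11)=1
t=12: g(12,-2)=297 g(12,0)=704 g(12,2)=726 g(12,4)=483 g(12,6)=219 g(12,8)=66 g(12,10)=12 g(12,12)=1
t=13: g(13,-1)=1001 g(13,1)=1430 g(13,3)=1209 g(13,5)=702 g(13,7)=285 g(13,9)=78 g(13,11)=13 g(13,13)=1
t=14: g(14,-2)=1001 g(14,0)=2431 g(14,2)=2639 g(14,4)=1911 g(14,6)=987 g(14,8)=363 g(14,10)=91 g(14,12)=14 g(14,14)=1
t=15: g(15,-1)=3432 g(15,1)=5070 g(15,3)=4550 g(15,5)=2898 g(15,7)=1350 g(15,9)=454 g(15,11)=105 g(15,13)=15 g(15,15)=1
t=16: g(16,-2)=3432 g(16,0)=8502 g(16,2)=9620 g(16,4)=7448 g(16,6)=4248 g(16,8)=1804 g(16,10)=559 g(16,12)=120 g(16,14)=16 g(16,16)=1
t=17: g(17,-1)=11934 g(17,1)=18122 g(17,3)=17068 g(17,5)=11696 g(17,7)=6052 g(17,9)=2363 g(17,11)=679 g(17,13)=136 g(17,15)=17 g(17,17)=1
t=18: g(18,-2)=11934 g(18,0)=30056 g(18,2)=35190 g(18,4)=28764 g(18,6)=17748 g(18,8)=8415 g(18,10)=3042 g(18,12)=815 g(18,14)=153 g(18,16)=18 g(18,18)=1
t=19: g(19,-1)=41990 g(19,1)=65246 g(19,3)=63954 g(19,5)=46512 g(19,7)=26163 g(19,9)=11457 g(19,11)=3857 g(19,13)=968 g(19,15)=171 g(19,17)=19 g(19,19)=1
t=20: g(20,-2)=41990 g(20,0)=107236 g(20,2)=129200 g(20,4)=110466 g(20,6)=72675 g(20,8)=37620 g(20,10)=15314 g(20,12)=4825 g(20,14)=1139 g(20,16)=190 g(20,18)=20 g(20,20)=1
t=21: g(21,-1)=149226 g(21,1)=236436 g(21,3)=239666 g(21,5)=183141 g(21,7)=110295 g(21,9)=52934 g(21,11)=20139 g(21,13)=5964 g(21,15)=1329 g(21,17)=210 g(21,19)=21 g(21,21)=1
t=22: g(22,-2)=149226 g(22,0)=385662 g(22,2)=476102 g(22,4)=422807 g(22,6)=293436 g(22,8)=163229 g(22,10)=73073 g(22,12)=26103 g(22,14)=7293 g(22,16)=1539 g(22,18)=231 g(22,20)=22 g(22,22)=1
t=23: g(23,-1)=534888 g(23,1)=861764 g(23,3)=898909 g(23,5)=716243 g(23,7)=456665 g(23,9)=236302 g(23,11)=99176 g(23,13)=33396 g(23,15)=8832 g(23,17)=1770 g(23,19)=253 g(23,21)=23 g(23,23)=1
t=24: g(24,-2)=534888 g(24,0)=1396652 g(24,2)=1760673 g(24,4)=1615152 g(24,6)=1172908 g(24,8)=692967 g(24,10)=335478 g(24,12)=132572 g(24,14)=42228 g(24,16)=10602 g(24,18)=2023 g(24,20)=276 g(24,22)=24 g(24,24)=1
t=25: g(25,-1)=1931540 g(25,1)=3157325 g(25,3)=3375825 g(25,5)=2788060 g(25,7)=1865875 g(25,9)=1028445 g(25,11)=468050 g(25,13)=174800 g(25,15)=52830 g(25,17)=12625 g(25,19)=2299 g(25,21)=300 g(25,23)=25 g(25,25)=1
Paths never hitting -3: Σ_s g(25,s) = 14858000
Paths hitting -3: 2^25 - 14858000 = 18696432
P = 18696432/33554432 = 1168527/2097152

Answer: 1168527/2097152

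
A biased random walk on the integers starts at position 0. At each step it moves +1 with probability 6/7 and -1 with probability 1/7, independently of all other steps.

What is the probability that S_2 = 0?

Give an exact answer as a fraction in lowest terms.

To be at 0 after 2 steps: need exactly 1 step of +1 and 1 of -1.
Number of such sequences: C(2,1) = 2
Each has probability (6/7)^1 · (1/7)^1 = 6/49
P = 2 · 6/49 = 12/49

Answer: 12/49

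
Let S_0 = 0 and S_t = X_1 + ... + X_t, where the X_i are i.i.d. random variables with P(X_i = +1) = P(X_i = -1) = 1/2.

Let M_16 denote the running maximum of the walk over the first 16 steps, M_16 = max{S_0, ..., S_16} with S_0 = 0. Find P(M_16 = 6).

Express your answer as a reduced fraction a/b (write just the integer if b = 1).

Answer: 273/4096

Derivation:
Let M_16 = max(S_0,...,S_16). Use the reflection principle: for j ≥ 1, #{paths with M_16 ≥ j} = #{S_16 ≥ j} + #{S_16 ≥ j+1}.
By reflection, #{M_16 ≥ 6} = #{S_16 ≥ 6} + #{S_16 ≥ 7} = 6885 + 2517 = 9402.
#{M_16 ≥ 7} = #{S_16 ≥ 7} + #{S_16 ≥ 8} = 2517 + 2517 = 5034.
#{M_16 = 6} = 9402 - 5034 = 4368.
P(M_16 = 6) = 4368/65536 = 273/4096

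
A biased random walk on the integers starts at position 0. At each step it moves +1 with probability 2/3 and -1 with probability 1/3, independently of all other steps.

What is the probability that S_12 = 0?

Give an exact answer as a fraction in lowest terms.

To be at 0 after 12 steps: need exactly 6 steps of +1 and 6 of -1.
Number of such sequences: C(12,6) = 924
Each has probability (2/3)^6 · (1/3)^6 = 64/531441
P = 924 · 64/531441 = 19712/177147

Answer: 19712/177147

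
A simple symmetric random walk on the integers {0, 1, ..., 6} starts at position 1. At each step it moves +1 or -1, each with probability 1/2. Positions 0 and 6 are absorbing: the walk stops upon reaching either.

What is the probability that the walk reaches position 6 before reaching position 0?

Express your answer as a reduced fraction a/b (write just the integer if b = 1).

Answer: 1/6

Derivation:
Symmetric walk (p = 1/2): the harmonic-function argument gives P(hit 6 before 0 | start at 1) = a/N.
P = 1/6 = 1/6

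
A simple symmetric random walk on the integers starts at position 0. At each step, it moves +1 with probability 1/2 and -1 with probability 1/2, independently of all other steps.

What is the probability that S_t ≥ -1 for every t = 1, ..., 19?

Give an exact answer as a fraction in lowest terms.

Let f(t,s) = #length-t paths at position s with S_1..S_t all ≥ -1.
f(t,s) = f(t-1,s-1) + f(t-1,s+1) for s ≥ -1; f(t,s) = 0 for s < -1.
t=0: f(0,0)=1
t=1: f(1,-1)=1 f(1,1)=1
t=2: f(2,0)=2 f(2,2)=1
t=3: f(3,-1)=2 f(3,1)=3 f(3,3)=1
t=4: f(4,0)=5 f(4,2)=4 f(4,4)=1
t=5: f(5,-1)=5 f(5,1)=9 f(5,3)=5 f(5,5)=1
t=6: f(6,0)=14 f(6,2)=14 f(6,4)=6 f(6,6)=1
t=7: f(7,-1)=14 f(7,1)=28 f(7,3)=20 f(7,5)=7 f(7,7)=1
t=8: f(8,0)=42 f(8,2)=48 f(8,4)=27 f(8,6)=8 f(8,8)=1
t=9: f(9,-1)=42 f(9,1)=90 f(9,3)=75 f(9,5)=35 f(9,7)=9 f(9,9)=1
t=10: f(10,0)=132 f(10,2)=165 f(10,4)=110 f(10,6)=44 f(10,8)=10 f(10,10)=1
t=11: f(11,-1)=132 f(11,1)=297 f(11,3)=275 f(11,5)=154 f(11,7)=54 f(11,9)=11 f(11,11)=1
t=12: f(12,0)=429 f(12,2)=572 f(12,4)=429 f(12,6)=208 f(12,8)=65 f(12,10)=12 f(12,12)=1
t=13: f(13,-1)=429 f(13,1)=1001 f(13,3)=1001 f(13,5)=637 f(13,7)=273 f(13,9)=77 f(13,11)=13 f(13,13)=1
t=14: f(14,0)=1430 f(14,2)=2002 f(14,4)=1638 f(14,6)=910 f(14,8)=350 f(14,10)=90 f(14,12)=14 f(14,14)=1
t=15: f(15,-1)=1430 f(15,1)=3432 f(15,3)=3640 f(15,5)=2548 f(15,7)=1260 f(15,9)=440 f(15,11)=104 f(15,13)=15 f(15,15)=1
t=16: f(16,0)=4862 f(16,2)=7072 f(16,4)=6188 f(16,6)=3808 f(16,8)=1700 f(16,10)=544 f(16,12)=119 f(16,14)=16 f(16,16)=1
t=17: f(17,-1)=4862 f(17,1)=11934 f(17,3)=13260 f(17,5)=9996 f(17,7)=5508 f(17,9)=2244 f(17,11)=663 f(17,13)=135 f(17,15)=17 f(17,17)=1
t=18: f(18,0)=16796 f(18,2)=25194 f(18,4)=23256 f(18,6)=15504 f(18,8)=7752 f(18,10)=2907 f(18,12)=798 f(18,14)=152 f(18,16)=18 f(18,18)=1
t=19: f(19,-1)=16796 f(19,1)=41990 f(19,3)=48450 f(19,5)=38760 f(19,7)=23256 f(19,9)=10659 f(19,11)=3705 f(19,13)=950 f(19,15)=170 f(19,17)=19 f(19,19)=1
Σ_s f(19,s) = 184756
P = 184756/524288 = 46189/131072

Answer: 46189/131072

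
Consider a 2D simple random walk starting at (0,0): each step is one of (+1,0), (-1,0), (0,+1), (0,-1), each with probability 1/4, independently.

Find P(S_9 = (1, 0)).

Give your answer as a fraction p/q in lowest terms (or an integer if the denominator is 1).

Answer: 3969/65536

Derivation:
Let h be the number of horizontal steps (so 9-h are vertical). To end at (1,0) need (h+1)/2 right-steps and ((9-h)+0)/2 up-steps.
Sum over h with 1 ≤ h ≤ 9, h ≡ 1 (mod 2), 9-h ≡ 0 (mod 2):
h=1: C(9,1)·C(1,1)·C(8,4) = 9·1·70 = 630
h=3: C(9,3)·C(3,2)·C(6,3) = 84·3·20 = 5040
h=5: C(9,5)·C(5,3)·C(4,2) = 126·10·6 = 7560
h=7: C(9,7)·C(7,4)·C(2,1) = 36·35·2 = 2520
h=9: C(9,9)·C(9,5)·C(0,0) = 1·126·1 = 126
Total favorable: 15876
Total paths: 4^9 = 262144
P = 15876/262144 = 3969/65536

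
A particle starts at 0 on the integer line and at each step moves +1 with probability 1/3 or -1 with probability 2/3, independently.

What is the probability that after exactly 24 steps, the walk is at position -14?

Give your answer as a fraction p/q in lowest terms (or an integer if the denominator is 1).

To reach position -14 after 24 steps: need 5 steps of +1 and 19 steps of -1.
Number of such sequences: C(24,5) = 42504
Each has probability (1/3)^5 · (2/3)^19 = 524288/282429536481
P = 42504 · 524288/282429536481 = 7428112384/94143178827

Answer: 7428112384/94143178827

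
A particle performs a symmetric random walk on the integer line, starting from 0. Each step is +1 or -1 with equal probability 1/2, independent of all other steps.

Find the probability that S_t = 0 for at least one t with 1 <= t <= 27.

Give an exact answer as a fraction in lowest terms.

Answer: 7088533/8388608

Derivation:
Count via complement. Let g(t,s) = #length-t paths at position s with S_1..S_t all ≠ 0.
g(t,s) = g(t-1,s-1) + g(t-1,s+1) for s ≠ 0; g(t,0) = 0.
t=0: g(0,0)=1
t=1: g(1,-1)=1 g(1,1)=1
t=2: g(2,-2)=1 g(2,2)=1
t=3: g(3,-3)=1 g(3,-1)=1 g(3,1)=1 g(3,3)=1
t=4: g(4,-4)=1 g(4,-2)=2 g(4,2)=2 g(4,4)=1
t=5: g(5,-5)=1 g(5,-3)=3 g(5,-1)=2 g(5,1)=2 g(5,3)=3 g(5,5)=1
t=6: g(6,-6)=1 g(6,-4)=4 g(6,-2)=5 g(6,2)=5 g(6,4)=4 g(6,6)=1
t=7: g(7,-7)=1 g(7,-5)=5 g(7,-3)=9 g(7,-1)=5 g(7,1)=5 g(7,3)=9 g(7,5)=5 g(7,7)=1
t=8: g(8,-8)=1 g(8,-6)=6 g(8,-4)=14 g(8,-2)=14 g(8,2)=14 g(8,4)=14 g(8,6)=6 g(8,8)=1
t=9: g(9,-9)=1 g(9,-7)=7 g(9,-5)=20 g(9,-3)=28 g(9,-1)=14 g(9,1)=14 g(9,3)=28 g(9,5)=20 g(9,7)=7 g(9,9)=1
t=10: g(10,-10)=1 g(10,-8)=8 g(10,-6)=27 g(10,-4)=48 g(10,-2)=42 g(10,2)=42 g(10,4)=48 g(10,6)=27 g(10,8)=8 g(10,10)=1
t=11: g(11,-11)=1 g(11,-9)=9 g(11,-7)=35 g(11,-5)=75 g(11,-3)=90 g(11,-1)=42 g(11,1)=42 g(11,3)=90 g(11,5)=75 g(11,7)=35 g(11,9)=9 g(11,11)=1
t=12: g(12,-12)=1 g(12,-10)=10 g(12,-8)=44 g(12,-6)=110 g(12,-4)=165 g(12,-2)=132 g(12,2)=132 g(12,4)=165 g(12,6)=110 g(12,8)=44 g(12,10)=10 g(12,12)=1
t=13: g(13,-13)=1 g(13,-11)=11 g(13,-9)=54 g(13,-7)=154 g(13,-5)=275 g(13,-3)=297 g(13,-1)=132 g(13,1)=132 g(13,3)=297 g(13,5)=275 g(13,7)=154 g(13,9)=54 g(13,11)=11 g(13,13)=1
t=14: g(14,-14)=1 g(14,-12)=12 g(14,-10)=65 g(14,-8)=208 g(14,-6)=429 g(14,-4)=572 g(14,-2)=429 g(14,2)=429 g(14,4)=572 g(14,6)=429 g(14,8)=208 g(14,10)=65 g(14,12)=12 g(14,14)=1
t=15: g(15,-15)=1 g(15,-13)=13 g(15,-11)=77 g(15,-9)=273 g(15,-7)=637 g(15,-5)=1001 g(15,-3)=1001 g(15,-1)=429 g(15,1)=429 g(15,3)=1001 g(15,5)=1001 g(15,7)=637 g(15,9)=273 g(15,11)=77 g(15,13)=13 g(15,15)=1
t=16: g(16,-16)=1 g(16,-14)=14 g(16,-12)=90 g(16,-10)=350 g(16,-8)=910 g(16,-6)=1638 g(16,-4)=2002 g(16,-2)=1430 g(16,2)=1430 g(16,4)=2002 g(16,6)=1638 g(16,8)=910 g(16,10)=350 g(16,12)=90 g(16,14)=14 g(16,16)=1
t=17: g(17,-17)=1 g(17,-15)=15 g(17,-13)=104 g(17,-11)=440 g(17,-9)=1260 g(17,-7)=2548 g(17,-5)=3640 g(17,-3)=3432 g(17,-1)=1430 g(17,1)=1430 g(17,3)=3432 g(17,5)=3640 g(17,7)=2548 g(17,9)=1260 g(17,11)=440 g(17,13)=104 g(17,15)=15 g(17,17)=1
t=18: g(18,-18)=1 g(18,-16)=16 g(18,-14)=119 g(18,-12)=544 g(18,-10)=1700 g(18,-8)=3808 g(18,-6)=6188 g(18,-4)=7072 g(18,-2)=4862 g(18,2)=4862 g(18,4)=7072 g(18,6)=6188 g(18,8)=3808 g(18,10)=1700 g(18,12)=544 g(18,14)=119 g(18,16)=16 g(18,18)=1
t=19: g(19,-19)=1 g(19,-17)=17 g(19,-15)=135 g(19,-13)=663 g(19,-11)=2244 g(19,-9)=5508 g(19,-7)=9996 g(19,-5)=13260 g(19,-3)=11934 g(19,-1)=4862 g(19,1)=4862 g(19,3)=11934 g(19,5)=13260 g(19,7)=9996 g(19,9)=5508 g(19,11)=2244 g(19,13)=663 g(19,15)=135 g(19,17)=17 g(19,19)=1
t=20: g(20,-20)=1 g(20,-18)=18 g(20,-16)=152 g(20,-14)=798 g(20,-12)=2907 g(20,-10)=7752 g(20,-8)=15504 g(20,-6)=23256 g(20,-4)=25194 g(20,-2)=16796 g(20,2)=16796 g(20,4)=25194 g(20,6)=23256 g(20,8)=15504 g(20,10)=7752 g(20,12)=2907 g(20,14)=798 g(20,16)=152 g(20,18)=18 g(20,20)=1
t=21: g(21,-21)=1 g(21,-19)=19 g(21,-17)=170 g(21,-15)=950 g(21,-13)=3705 g(21,-11)=10659 g(21,-9)=23256 g(21,-7)=38760 g(21,-5)=48450 g(21,-3)=41990 g(21,-1)=16796 g(21,1)=16796 g(21,3)=41990 g(21,5)=48450 g(21,7)=38760 g(21,9)=23256 g(21,11)=10659 g(21,13)=3705 g(21,15)=950 g(21,17)=170 g(21,19)=19 g(21,21)=1
t=22: g(22,-22)=1 g(22,-20)=20 g(22,-18)=189 g(22,-16)=1120 g(22,-14)=4655 g(22,-12)=14364 g(22,-10)=33915 g(22,-8)=62016 g(22,-6)=87210 g(22,-4)=90440 g(22,-2)=58786 g(22,2)=58786 g(22,4)=90440 g(22,6)=87210 g(22,8)=62016 g(22,10)=33915 g(22,12)=14364 g(22,14)=4655 g(22,16)=1120 g(22,18)=189 g(22,20)=20 g(22,22)=1
t=23: g(23,-23)=1 g(23,-21)=21 g(23,-19)=209 g(23,-17)=1309 g(23,-15)=5775 g(23,-13)=19019 g(23,-11)=48279 g(23,-9)=95931 g(23,-7)=149226 g(23,-5)=177650 g(23,-3)=149226 g(23,-1)=58786 g(23,1)=58786 g(23,3)=149226 g(23,5)=177650 g(23,7)=149226 g(23,9)=95931 g(23,11)=48279 g(23,13)=19019 g(23,15)=5775 g(23,17)=1309 g(23,19)=209 g(23,21)=21 g(23,23)=1
t=24: g(24,-24)=1 g(24,-22)=22 g(24,-20)=230 g(24,-18)=1518 g(24,-16)=7084 g(24,-14)=24794 g(24,-12)=67298 g(24,-10)=144210 g(24,-8)=245157 g(24,-6)=326876 g(24,-4)=326876 g(24,-2)=208012 g(24,2)=208012 g(24,4)=326876 g(24,6)=326876 g(24,8)=245157 g(24,10)=144210 g(24,12)=67298 g(24,14)=24794 g(24,16)=7084 g(24,18)=1518 g(24,20)=230 g(24,22)=22 g(24,24)=1
t=25: g(25,-25)=1 g(25,-23)=23 g(25,-21)=252 g(25,-19)=1748 g(25,-17)=8602 g(25,-15)=31878 g(25,-13)=92092 g(25,-11)=211508 g(25,-9)=389367 g(25,-7)=572033 g(25,-5)=653752 g(25,-3)=534888 g(25,-1)=208012 g(25,1)=208012 g(25,3)=534888 g(25,5)=653752 g(25,7)=572033 g(25,9)=389367 g(25,11)=211508 g(25,13)=92092 g(25,15)=31878 g(25,17)=8602 g(25,19)=1748 g(25,21)=252 g(25,23)=23 g(25,25)=1
t=26: g(26,-26)=1 g(26,-24)=24 g(26,-22)=275 g(26,-20)=2000 g(26,-18)=10350 g(26,-16)=40480 g(26,-14)=123970 g(26,-12)=303600 g(26,-10)=600875 g(26,-8)=961400 g(26,-6)=1225785 g(26,-4)=1188640 g(26,-2)=742900 g(26,2)=742900 g(26,4)=1188640 g(26,6)=1225785 g(26,8)=961400 g(26,10)=600875 g(26,12)=303600 g(26,14)=123970 g(26,16)=40480 g(26,18)=10350 g(26,20)=2000 g(26,22)=275 g(26,24)=24 g(26,26)=1
t=27: g(27,-27)=1 g(27,-25)=25 g(27,-23)=299 g(27,-21)=2275 g(27,-19)=12350 g(27,-17)=50830 g(27,-15)=164450 g(27,-13)=427570 g(27,-11)=904475 g(27,-9)=1562275 g(27,-7)=2187185 g(27,-5)=2414425 g(27,-3)=1931540 g(27,-1)=742900 g(27,1)=742900 g(27,3)=1931540 g(27,5)=2414425 g(27,7)=2187185 g(27,9)=1562275 g(27,11)=904475 g(27,13)=427570 g(27,15)=164450 g(27,17)=50830 g(27,19)=12350 g(27,21)=2275 g(27,23)=299 g(27,25)=25 g(27,27)=1
Paths never hitting 0: Σ_s g(27,s) = 20801200
Paths hitting 0: 2^27 - 20801200 = 113416528
P = 113416528/134217728 = 7088533/8388608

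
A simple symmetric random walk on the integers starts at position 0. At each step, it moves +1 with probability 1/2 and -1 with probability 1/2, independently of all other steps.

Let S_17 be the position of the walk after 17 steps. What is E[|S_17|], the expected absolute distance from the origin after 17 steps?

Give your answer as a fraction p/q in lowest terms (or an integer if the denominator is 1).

S_17 takes values m ≡ 1 (mod 2) with |m| ≤ 17; P(S_17=m) = C(17,(17+m)/2)/2^17.
Total paths: 2^17 = 131072
Distribution: P(S=-17)=1/131072, P(S=-15)=17/131072, P(S=-13)=136/131072, P(S=-11)=680/131072, P(S=-9)=2380/131072, P(S=-7)=6188/131072, P(S=-5)=12376/131072, P(S=-3)=19448/131072, P(S=-1)=24310/131072, P(S=1)=24310/131072, P(S=3)=19448/131072, P(S=5)=12376/131072, P(S=7)=6188/131072, P(S=9)=2380/131072, P(S=11)=680/131072, P(S=13)=136/131072, P(S=15)=17/131072, P(S=17)=1/131072
E[|S_17|] = Σ_m |m|·P(S_17=m) = 437580/131072 = 109395/32768

Answer: 109395/32768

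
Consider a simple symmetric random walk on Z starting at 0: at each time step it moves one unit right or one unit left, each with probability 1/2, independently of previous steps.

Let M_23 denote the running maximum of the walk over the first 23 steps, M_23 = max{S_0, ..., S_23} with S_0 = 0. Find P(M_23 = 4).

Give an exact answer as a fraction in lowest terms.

Answer: 408595/4194304

Derivation:
Let M_23 = max(S_0,...,S_23). Use the reflection principle: for j ≥ 1, #{paths with M_23 ≥ j} = #{S_23 ≥ j} + #{S_23 ≥ j+1}.
By reflection, #{M_23 ≥ 4} = #{S_23 ≥ 4} + #{S_23 ≥ 5} = 1698160 + 1698160 = 3396320.
#{M_23 ≥ 5} = #{S_23 ≥ 5} + #{S_23 ≥ 6} = 1698160 + 880970 = 2579130.
#{M_23 = 4} = 3396320 - 2579130 = 817190.
P(M_23 = 4) = 817190/8388608 = 408595/4194304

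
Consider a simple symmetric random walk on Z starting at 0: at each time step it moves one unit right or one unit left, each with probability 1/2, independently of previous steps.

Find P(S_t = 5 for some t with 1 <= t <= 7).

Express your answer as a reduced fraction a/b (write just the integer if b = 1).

Answer: 9/128

Derivation:
Count via complement. Let g(t,s) = #length-t paths at position s with S_1..S_t all ≠ 5.
g(t,s) = g(t-1,s-1) + g(t-1,s+1) for s ≠ 5; g(t,5) = 0.
t=0: g(0,0)=1
t=1: g(1,-1)=1 g(1,1)=1
t=2: g(2,-2)=1 g(2,0)=2 g(2,2)=1
t=3: g(3,-3)=1 g(3,-1)=3 g(3,1)=3 g(3,3)=1
t=4: g(4,-4)=1 g(4,-2)=4 g(4,0)=6 g(4,2)=4 g(4,4)=1
t=5: g(5,-5)=1 g(5,-3)=5 g(5,-1)=10 g(5,1)=10 g(5,3)=5
t=6: g(6,-6)=1 g(6,-4)=6 g(6,-2)=15 g(6,0)=20 g(6,2)=15 g(6,4)=5
t=7: g(7,-7)=1 g(7,-5)=7 g(7,-3)=21 g(7,-1)=35 g(7,1)=35 g(7,3)=20
Paths never hitting 5: Σ_s g(7,s) = 119
Paths hitting 5: 2^7 - 119 = 9
P = 9/128 = 9/128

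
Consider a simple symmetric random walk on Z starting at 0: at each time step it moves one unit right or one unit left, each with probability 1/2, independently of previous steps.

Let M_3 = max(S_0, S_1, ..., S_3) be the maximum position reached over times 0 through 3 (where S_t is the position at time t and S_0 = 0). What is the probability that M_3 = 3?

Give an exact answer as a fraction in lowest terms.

Let M_3 = max(S_0,...,S_3). Use the reflection principle: for j ≥ 1, #{paths with M_3 ≥ j} = #{S_3 ≥ j} + #{S_3 ≥ j+1}.
By reflection, #{M_3 ≥ 3} = #{S_3 ≥ 3} + #{S_3 ≥ 4} = 1 + 0 = 1.
#{M_3 ≥ 4} = #{S_3 ≥ 4} + #{S_3 ≥ 5} = 0 + 0 = 0.
#{M_3 = 3} = 1 - 0 = 1.
P(M_3 = 3) = 1/8 = 1/8

Answer: 1/8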